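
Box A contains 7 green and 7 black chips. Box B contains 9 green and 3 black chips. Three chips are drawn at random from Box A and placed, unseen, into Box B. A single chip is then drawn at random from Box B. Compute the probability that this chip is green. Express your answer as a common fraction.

Condition on how many of the transferred chips are green (from Box A: 7 green of 14; then Box B has 15 total).
  0 green: C(7,0)C(7,3)/C(14,3) = 5/52; then P = 9/15
  1 green: C(7,1)C(7,2)/C(14,3) = 21/52; then P = 10/15
  2 green: C(7,2)C(7,1)/C(14,3) = 21/52; then P = 11/15
  3 green: C(7,3)C(7,0)/C(14,3) = 5/52; then P = 12/15
P(green from Box B) = 7/10 ≈ 0.7000.

7/10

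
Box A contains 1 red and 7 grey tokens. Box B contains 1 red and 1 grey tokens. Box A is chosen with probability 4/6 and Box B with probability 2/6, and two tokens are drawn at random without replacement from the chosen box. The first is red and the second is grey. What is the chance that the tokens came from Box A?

1/3

P(E | Box A) = 1/8; P(E | Box B) = 1/2.
P(E) = 2/3·1/8 + 1/3·1/2 = 1/4.
By Bayes' rule, P(Box A | E) = 1/12 / 1/4 = 1/3 ≈ 0.3333.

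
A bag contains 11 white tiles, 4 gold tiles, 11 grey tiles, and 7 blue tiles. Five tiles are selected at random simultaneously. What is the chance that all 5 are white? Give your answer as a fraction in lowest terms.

7/3596

Unordered draws without replacement: count favorable combinations over C(33,5).
Favorable = C(11,5) · C(4,0) · C(11,0) · C(7,0) = 462; total = C(33,5) = 237336.
P = 462/237336 = 7/3596 ≈ 0.0019.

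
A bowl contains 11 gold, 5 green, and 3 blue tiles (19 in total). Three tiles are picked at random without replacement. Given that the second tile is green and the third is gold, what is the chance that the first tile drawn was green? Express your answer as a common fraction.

4/17

P(first=green and the second tile is green and the third is gold) = (5/19)·(4/18)·(11/17) = 110/2907.
P(E) = Σ over first color = 275/2907 + 110/2907 + 55/1938 = 55/342.
By Bayes, P(first=green | E) = 110/2907 / 55/342 = 4/17 ≈ 0.2353.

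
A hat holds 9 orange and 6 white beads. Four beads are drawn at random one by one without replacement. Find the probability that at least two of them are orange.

Sum the hypergeometric tail for j = 2,…,4 orange beads.
Favorable = C(9,2)·C(6,2) + C(9,3)·C(6,1) + C(9,4)·C(6,0) = 1170; total = C(15,4) = 1365.
P = 1170/1365 = 6/7 ≈ 0.8571.

6/7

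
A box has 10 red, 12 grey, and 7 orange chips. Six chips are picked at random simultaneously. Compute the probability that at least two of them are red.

Sum the hypergeometric tail for j = 2,…,6 red chips.
Favorable = C(10,2)·C(19,4) + C(10,3)·C(19,3) + C(10,4)·C(19,2) + C(10,5)·C(19,1) + C(10,6)·C(19,0) = 331608; total = C(29,6) = 475020.
P = 331608/475020 = 27634/39585 ≈ 0.6981.

27634/39585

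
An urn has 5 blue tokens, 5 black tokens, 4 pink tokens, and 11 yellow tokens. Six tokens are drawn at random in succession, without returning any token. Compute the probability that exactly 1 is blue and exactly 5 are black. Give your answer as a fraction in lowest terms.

Unordered draws without replacement: count favorable combinations over C(25,6).
Favorable = C(5,1) · C(5,5) · C(4,0) · C(11,0) = 5; total = C(25,6) = 177100.
P = 5/177100 = 1/35420 ≈ 0.0000.

1/35420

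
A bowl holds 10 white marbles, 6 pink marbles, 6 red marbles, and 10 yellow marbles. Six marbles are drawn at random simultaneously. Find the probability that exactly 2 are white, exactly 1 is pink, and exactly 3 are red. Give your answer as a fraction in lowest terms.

Unordered draws without replacement: count favorable combinations over C(32,6).
Favorable = C(10,2) · C(6,1) · C(6,3) · C(10,0) = 5400; total = C(32,6) = 906192.
P = 5400/906192 = 75/12586 ≈ 0.0060.

75/12586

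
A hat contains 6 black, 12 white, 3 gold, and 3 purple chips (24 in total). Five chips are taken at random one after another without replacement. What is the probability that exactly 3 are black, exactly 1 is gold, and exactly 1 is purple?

15/3542

Unordered draws without replacement: count favorable combinations over C(24,5).
Favorable = C(6,3) · C(12,0) · C(3,1) · C(3,1) = 180; total = C(24,5) = 42504.
P = 180/42504 = 15/3542 ≈ 0.0042.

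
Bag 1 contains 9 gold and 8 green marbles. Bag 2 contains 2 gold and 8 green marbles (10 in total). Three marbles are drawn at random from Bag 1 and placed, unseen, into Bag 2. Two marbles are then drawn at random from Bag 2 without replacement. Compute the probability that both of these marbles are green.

1357/2652

Condition on how many of the transferred marbles are green (from Bag 1: 8 green of 17; then Bag 2 has 13 total).
  0 green: C(8,0)C(9,3)/C(17,3) = 21/170; then P = C(8,2)/C(13,2) = 14/39
  1 green: C(8,1)C(9,2)/C(17,3) = 36/85; then P = C(9,2)/C(13,2) = 6/13
  2 green: C(8,2)C(9,1)/C(17,3) = 63/170; then P = C(10,2)/C(13,2) = 15/26
  3 green: C(8,3)C(9,0)/C(17,3) = 7/85; then P = C(11,2)/C(13,2) = 55/78
P(both green) = 1357/2652 ≈ 0.5117.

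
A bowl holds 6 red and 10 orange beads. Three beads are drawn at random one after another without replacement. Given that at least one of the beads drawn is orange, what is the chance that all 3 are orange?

P(all 3 orange) = C(10,3)/C(16,3) = 3/14; P(at least one orange) = 1 − C(6,3)/C(16,3) = 27/28.
Since 'all 3 orange' ⊆ 'at least one orange', P(all 3 | at least one) = 3/14 / 27/28 = 2/9 ≈ 0.2222.

2/9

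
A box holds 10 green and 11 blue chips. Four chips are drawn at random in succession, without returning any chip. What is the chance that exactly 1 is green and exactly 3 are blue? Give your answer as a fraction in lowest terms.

110/399

Unordered draws without replacement: count favorable combinations over C(21,4).
Favorable = C(10,1) · C(11,3) = 1650; total = C(21,4) = 5985.
P = 1650/5985 = 110/399 ≈ 0.2757.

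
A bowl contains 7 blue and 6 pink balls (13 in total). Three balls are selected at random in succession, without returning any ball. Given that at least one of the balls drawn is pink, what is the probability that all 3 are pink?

P(all 3 pink) = C(6,3)/C(13,3) = 10/143; P(at least one pink) = 1 − C(7,3)/C(13,3) = 251/286.
Since 'all 3 pink' ⊆ 'at least one pink', P(all 3 | at least one) = 10/143 / 251/286 = 20/251 ≈ 0.0797.

20/251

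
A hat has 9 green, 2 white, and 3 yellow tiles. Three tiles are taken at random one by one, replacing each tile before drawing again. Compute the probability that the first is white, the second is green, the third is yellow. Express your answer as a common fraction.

Multiply the conditional probability of each draw in order, with replacement (the composition resets each draw).
P = (2/14) · (9/14) · (3/14) = 27/1372 ≈ 0.0197.

27/1372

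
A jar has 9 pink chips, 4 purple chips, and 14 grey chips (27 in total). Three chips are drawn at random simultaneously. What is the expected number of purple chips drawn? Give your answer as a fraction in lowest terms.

By linearity of expectation, E[X] = Σ P(draw i is purple); by symmetry each draw (even without replacement) has P(purple) = 4/27.
E[X] = 3 · 4/27 = 4/9 ≈ 0.4444.

4/9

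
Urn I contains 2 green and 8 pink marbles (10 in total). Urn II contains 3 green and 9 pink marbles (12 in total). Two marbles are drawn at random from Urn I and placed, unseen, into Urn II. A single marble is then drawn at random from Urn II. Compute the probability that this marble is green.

Condition on how many of the transferred marbles are green (from Urn I: 2 green of 10; then Urn II has 14 total).
  0 green: C(2,0)C(8,2)/C(10,2) = 28/45; then P = 3/14
  1 green: C(2,1)C(8,1)/C(10,2) = 16/45; then P = 4/14
  2 green: C(2,2)C(8,0)/C(10,2) = 1/45; then P = 5/14
P(green from Urn II) = 17/70 ≈ 0.2429.

17/70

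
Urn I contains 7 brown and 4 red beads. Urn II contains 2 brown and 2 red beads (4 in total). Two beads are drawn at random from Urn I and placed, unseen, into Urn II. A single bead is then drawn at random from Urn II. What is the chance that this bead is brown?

6/11

Condition on how many of the transferred beads are brown (from Urn I: 7 brown of 11; then Urn II has 6 total).
  0 brown: C(7,0)C(4,2)/C(11,2) = 6/55; then P = 2/6
  1 brown: C(7,1)C(4,1)/C(11,2) = 28/55; then P = 3/6
  2 brown: C(7,2)C(4,0)/C(11,2) = 21/55; then P = 4/6
P(brown from Urn II) = 6/11 ≈ 0.5455.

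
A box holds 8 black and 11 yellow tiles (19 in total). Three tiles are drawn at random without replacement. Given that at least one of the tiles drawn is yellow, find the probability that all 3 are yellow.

P(all 3 yellow) = C(11,3)/C(19,3) = 55/323; P(at least one yellow) = 1 − C(8,3)/C(19,3) = 913/969.
Since 'all 3 yellow' ⊆ 'at least one yellow', P(all 3 | at least one) = 55/323 / 913/969 = 15/83 ≈ 0.1807.

15/83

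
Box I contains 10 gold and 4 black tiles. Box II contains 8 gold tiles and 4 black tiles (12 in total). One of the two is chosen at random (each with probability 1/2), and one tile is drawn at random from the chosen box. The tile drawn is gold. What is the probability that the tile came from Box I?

15/29

P(gold | Box I) = 5/7; P(gold | Box II) = 2/3.
P(gold) = 1/2·5/7 + 1/2·2/3 = 29/42.
By Bayes' rule, P(Box I | gold) = 5/14 / 29/42 = 15/29 ≈ 0.5172.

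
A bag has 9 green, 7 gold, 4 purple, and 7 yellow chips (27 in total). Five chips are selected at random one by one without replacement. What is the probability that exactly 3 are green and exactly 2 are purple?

Unordered draws without replacement: count favorable combinations over C(27,5).
Favorable = C(9,3) · C(7,0) · C(4,2) · C(7,0) = 504; total = C(27,5) = 80730.
P = 504/80730 = 28/4485 ≈ 0.0062.

28/4485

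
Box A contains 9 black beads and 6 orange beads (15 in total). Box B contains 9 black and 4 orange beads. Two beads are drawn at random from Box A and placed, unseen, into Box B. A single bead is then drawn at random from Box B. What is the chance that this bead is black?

Condition on how many of the transferred beads are black (from Box A: 9 black of 15; then Box B has 15 total).
  0 black: C(9,0)C(6,2)/C(15,2) = 1/7; then P = 9/15
  1 black: C(9,1)C(6,1)/C(15,2) = 18/35; then P = 10/15
  2 black: C(9,2)C(6,0)/C(15,2) = 12/35; then P = 11/15
P(black from Box B) = 17/25 ≈ 0.6800.

17/25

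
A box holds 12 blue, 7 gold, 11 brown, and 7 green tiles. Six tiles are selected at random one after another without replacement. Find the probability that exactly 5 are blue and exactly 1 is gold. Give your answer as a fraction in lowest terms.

Unordered draws without replacement: count favorable combinations over C(37,6).
Favorable = C(12,5) · C(7,1) · C(11,0) · C(7,0) = 5544; total = C(37,6) = 2324784.
P = 5544/2324784 = 3/1258 ≈ 0.0024.

3/1258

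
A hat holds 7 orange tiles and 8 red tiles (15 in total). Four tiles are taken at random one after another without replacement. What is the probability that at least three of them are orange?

3/13

Sum the hypergeometric tail for j = 3,…,4 orange tiles.
Favorable = C(7,3)·C(8,1) + C(7,4)·C(8,0) = 315; total = C(15,4) = 1365.
P = 315/1365 = 3/13 ≈ 0.2308.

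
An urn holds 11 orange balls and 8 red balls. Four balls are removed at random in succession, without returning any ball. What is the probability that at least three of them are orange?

275/646

Sum the hypergeometric tail for j = 3,…,4 orange balls.
Favorable = C(11,3)·C(8,1) + C(11,4)·C(8,0) = 1650; total = C(19,4) = 3876.
P = 1650/3876 = 275/646 ≈ 0.4257.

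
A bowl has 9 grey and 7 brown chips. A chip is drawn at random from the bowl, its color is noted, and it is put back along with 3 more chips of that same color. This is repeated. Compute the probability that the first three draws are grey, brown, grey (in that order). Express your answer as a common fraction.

Track the composition after each reinforcement of +3.
P = (9/16) · (7/19) · (12/22) = 189/1672 ≈ 0.1130.

189/1672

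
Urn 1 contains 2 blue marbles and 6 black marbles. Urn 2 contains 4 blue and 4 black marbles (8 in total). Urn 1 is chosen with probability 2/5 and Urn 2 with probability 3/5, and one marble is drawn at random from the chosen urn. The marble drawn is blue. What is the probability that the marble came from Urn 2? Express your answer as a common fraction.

P(blue | Urn 1) = 1/4; P(blue | Urn 2) = 1/2.
P(blue) = 2/5·1/4 + 3/5·1/2 = 2/5.
By Bayes' rule, P(Urn 2 | blue) = 3/10 / 2/5 = 3/4 ≈ 0.7500.

3/4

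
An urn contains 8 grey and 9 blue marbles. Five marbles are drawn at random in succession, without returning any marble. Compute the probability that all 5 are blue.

Unordered draws without replacement: count favorable combinations over C(17,5).
Favorable = C(8,0) · C(9,5) = 126; total = C(17,5) = 6188.
P = 126/6188 = 9/442 ≈ 0.0204.

9/442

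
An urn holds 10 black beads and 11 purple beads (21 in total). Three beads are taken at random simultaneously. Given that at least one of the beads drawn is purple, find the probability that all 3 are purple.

P(all 3 purple) = C(11,3)/C(21,3) = 33/266; P(at least one purple) = 1 − C(10,3)/C(21,3) = 121/133.
Since 'all 3 purple' ⊆ 'at least one purple', P(all 3 | at least one) = 33/266 / 121/133 = 3/22 ≈ 0.1364.

3/22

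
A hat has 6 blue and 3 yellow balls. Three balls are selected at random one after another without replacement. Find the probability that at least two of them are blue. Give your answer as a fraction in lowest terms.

Sum the hypergeometric tail for j = 2,…,3 blue balls.
Favorable = C(6,2)·C(3,1) + C(6,3)·C(3,0) = 65; total = C(9,3) = 84.
P = 65/84 = 65/84 ≈ 0.7738.

65/84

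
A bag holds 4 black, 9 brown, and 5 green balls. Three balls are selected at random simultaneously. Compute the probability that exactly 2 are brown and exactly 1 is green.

Unordered draws without replacement: count favorable combinations over C(18,3).
Favorable = C(4,0) · C(9,2) · C(5,1) = 180; total = C(18,3) = 816.
P = 180/816 = 15/68 ≈ 0.2206.

15/68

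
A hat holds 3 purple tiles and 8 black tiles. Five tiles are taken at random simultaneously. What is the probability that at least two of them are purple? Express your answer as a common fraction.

Sum the hypergeometric tail for j = 2,…,3 purple tiles.
Favorable = C(3,2)·C(8,3) + C(3,3)·C(8,2) = 196; total = C(11,5) = 462.
P = 196/462 = 14/33 ≈ 0.4242.

14/33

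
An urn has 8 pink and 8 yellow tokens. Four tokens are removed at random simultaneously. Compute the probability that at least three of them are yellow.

Sum the hypergeometric tail for j = 3,…,4 yellow tokens.
Favorable = C(8,3)·C(8,1) + C(8,4)·C(8,0) = 518; total = C(16,4) = 1820.
P = 518/1820 = 37/130 ≈ 0.2846.

37/130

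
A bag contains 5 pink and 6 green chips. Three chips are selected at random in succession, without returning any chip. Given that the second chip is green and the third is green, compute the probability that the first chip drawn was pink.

P(first=pink and the second chip is green and the third is green) = (5/11)·(6/10)·(5/9) = 5/33.
P(E) = Σ over first color = 5/33 + 4/33 = 3/11.
By Bayes, P(first=pink | E) = 5/33 / 3/11 = 5/9 ≈ 0.5556.

5/9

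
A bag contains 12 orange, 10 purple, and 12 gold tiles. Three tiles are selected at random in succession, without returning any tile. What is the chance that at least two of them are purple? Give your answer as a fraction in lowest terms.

75/374

Sum the hypergeometric tail for j = 2,…,3 purple tiles.
Favorable = C(10,2)·C(24,1) + C(10,3)·C(24,0) = 1200; total = C(34,3) = 5984.
P = 1200/5984 = 75/374 ≈ 0.2005.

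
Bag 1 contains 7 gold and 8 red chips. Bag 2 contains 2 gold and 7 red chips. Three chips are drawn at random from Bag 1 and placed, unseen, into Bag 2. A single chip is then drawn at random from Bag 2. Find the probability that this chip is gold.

17/60

Condition on how many of the transferred chips are gold (from Bag 1: 7 gold of 15; then Bag 2 has 12 total).
  0 gold: C(7,0)C(8,3)/C(15,3) = 8/65; then P = 2/12
  1 gold: C(7,1)C(8,2)/C(15,3) = 28/65; then P = 3/12
  2 gold: C(7,2)C(8,1)/C(15,3) = 24/65; then P = 4/12
  3 gold: C(7,3)C(8,0)/C(15,3) = 1/13; then P = 5/12
P(gold from Bag 2) = 17/60 ≈ 0.2833.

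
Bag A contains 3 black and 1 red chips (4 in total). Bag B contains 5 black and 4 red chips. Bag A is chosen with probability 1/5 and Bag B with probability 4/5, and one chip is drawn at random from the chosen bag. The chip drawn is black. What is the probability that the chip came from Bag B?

P(black | Bag A) = 3/4; P(black | Bag B) = 5/9.
P(black) = 1/5·3/4 + 4/5·5/9 = 107/180.
By Bayes' rule, P(Bag B | black) = 4/9 / 107/180 = 80/107 ≈ 0.7477.

80/107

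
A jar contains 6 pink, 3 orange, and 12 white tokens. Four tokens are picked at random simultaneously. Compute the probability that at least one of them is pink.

44/57

Use the complement: P(at least one pink) = 1 − P(no pink).
P(none) = C(15,4)/C(21,4) = 1365/5985.
So P = 1 − 1365/5985 = 44/57 ≈ 0.7719.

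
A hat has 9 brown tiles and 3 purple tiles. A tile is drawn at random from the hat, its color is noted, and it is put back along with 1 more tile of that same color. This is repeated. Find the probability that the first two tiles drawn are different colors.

9/26

Either purple then brown, or brown then purple; after the first draw the total is 13.
P = (3/12)·(9/13) + (9/12)·(3/13) = 9/26 ≈ 0.3462.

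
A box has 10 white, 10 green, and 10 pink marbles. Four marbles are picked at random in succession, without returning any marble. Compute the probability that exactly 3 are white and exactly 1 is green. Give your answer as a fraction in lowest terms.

80/1827

Unordered draws without replacement: count favorable combinations over C(30,4).
Favorable = C(10,3) · C(10,1) · C(10,0) = 1200; total = C(30,4) = 27405.
P = 1200/27405 = 80/1827 ≈ 0.0438.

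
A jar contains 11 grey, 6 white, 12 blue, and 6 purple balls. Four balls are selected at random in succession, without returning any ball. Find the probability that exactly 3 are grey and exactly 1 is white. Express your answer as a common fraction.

Unordered draws without replacement: count favorable combinations over C(35,4).
Favorable = C(11,3) · C(6,1) · C(12,0) · C(6,0) = 990; total = C(35,4) = 52360.
P = 990/52360 = 9/476 ≈ 0.0189.

9/476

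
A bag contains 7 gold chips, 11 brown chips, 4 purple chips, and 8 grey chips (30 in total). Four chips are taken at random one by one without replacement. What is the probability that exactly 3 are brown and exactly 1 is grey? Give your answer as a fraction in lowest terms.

Unordered draws without replacement: count favorable combinations over C(30,4).
Favorable = C(7,0) · C(11,3) · C(4,0) · C(8,1) = 1320; total = C(30,4) = 27405.
P = 1320/27405 = 88/1827 ≈ 0.0482.

88/1827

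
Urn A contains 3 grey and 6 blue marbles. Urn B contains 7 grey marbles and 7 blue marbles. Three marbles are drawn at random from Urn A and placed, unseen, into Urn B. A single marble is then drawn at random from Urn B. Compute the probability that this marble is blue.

Condition on how many of the transferred marbles are blue (from Urn A: 6 blue of 9; then Urn B has 17 total).
  0 blue: C(6,0)C(3,3)/C(9,3) = 1/84; then P = 7/17
  1 blue: C(6,1)C(3,2)/C(9,3) = 3/14; then P = 8/17
  2 blue: C(6,2)C(3,1)/C(9,3) = 15/28; then P = 9/17
  3 blue: C(6,3)C(3,0)/C(9,3) = 5/21; then P = 10/17
P(blue from Urn B) = 9/17 ≈ 0.5294.

9/17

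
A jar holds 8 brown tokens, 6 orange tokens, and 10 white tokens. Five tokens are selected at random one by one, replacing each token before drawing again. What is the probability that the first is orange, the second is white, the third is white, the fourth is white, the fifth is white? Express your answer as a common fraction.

625/82944

Multiply the conditional probability of each draw in order, with replacement (the composition resets each draw).
P = (6/24) · (10/24) · (10/24) · (10/24) · (10/24) = 625/82944 ≈ 0.0075.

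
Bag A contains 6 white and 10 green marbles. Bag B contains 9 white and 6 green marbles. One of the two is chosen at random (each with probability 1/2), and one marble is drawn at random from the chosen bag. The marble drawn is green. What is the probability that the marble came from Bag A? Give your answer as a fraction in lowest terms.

25/41

P(green | Bag A) = 5/8; P(green | Bag B) = 2/5.
P(green) = 1/2·5/8 + 1/2·2/5 = 41/80.
By Bayes' rule, P(Bag A | green) = 5/16 / 41/80 = 25/41 ≈ 0.6098.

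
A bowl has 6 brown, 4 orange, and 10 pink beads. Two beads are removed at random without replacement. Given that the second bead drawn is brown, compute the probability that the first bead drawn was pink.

10/19

P(first=pink and the second bead drawn is brown) = (10/20)·(6/19) = 3/19.
P(the second bead drawn is brown) = Σ over first color = 3/38 + 6/95 + 3/19 = 3/10.
By Bayes, P(first=pink | the second bead drawn is brown) = 3/19 / 3/10 = 10/19 ≈ 0.5263.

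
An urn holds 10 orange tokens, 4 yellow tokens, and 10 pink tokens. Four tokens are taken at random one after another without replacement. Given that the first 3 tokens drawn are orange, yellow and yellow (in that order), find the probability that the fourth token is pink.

After removing 1 orange, 2 yellow, the urn has 10 pink out of 21 remaining.
P(fourth is pink | given) = 10/21 ≈ 0.4762.

10/21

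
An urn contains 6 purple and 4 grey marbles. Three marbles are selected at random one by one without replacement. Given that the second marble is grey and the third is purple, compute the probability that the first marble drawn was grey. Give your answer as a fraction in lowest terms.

P(first=grey and the second marble is grey and the third is purple) = (4/10)·(3/9)·(6/8) = 1/10.
P(E) = Σ over first color = 1/6 + 1/10 = 4/15.
By Bayes, P(first=grey | E) = 1/10 / 4/15 = 3/8 ≈ 0.3750.

3/8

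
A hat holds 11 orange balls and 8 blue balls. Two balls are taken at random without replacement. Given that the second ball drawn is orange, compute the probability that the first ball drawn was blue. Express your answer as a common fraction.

4/9

P(first=blue and the second ball drawn is orange) = (8/19)·(11/18) = 44/171.
P(the second ball drawn is orange) = Σ over first color = 55/171 + 44/171 = 11/19.
By Bayes, P(first=blue | the second ball drawn is orange) = 44/171 / 11/19 = 4/9 ≈ 0.4444.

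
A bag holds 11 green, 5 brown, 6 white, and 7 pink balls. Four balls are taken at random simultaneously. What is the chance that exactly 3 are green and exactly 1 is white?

110/2639

Unordered draws without replacement: count favorable combinations over C(29,4).
Favorable = C(11,3) · C(5,0) · C(6,1) · C(7,0) = 990; total = C(29,4) = 23751.
P = 990/23751 = 110/2639 ≈ 0.0417.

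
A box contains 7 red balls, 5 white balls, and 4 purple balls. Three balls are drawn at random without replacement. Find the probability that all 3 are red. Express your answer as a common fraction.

Unordered draws without replacement: count favorable combinations over C(16,3).
Favorable = C(7,3) · C(5,0) · C(4,0) = 35; total = C(16,3) = 560.
P = 35/560 = 1/16 ≈ 0.0625.

1/16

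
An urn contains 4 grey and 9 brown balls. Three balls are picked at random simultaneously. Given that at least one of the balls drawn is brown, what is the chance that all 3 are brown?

14/47

P(all 3 brown) = C(9,3)/C(13,3) = 42/143; P(at least one brown) = 1 − C(4,3)/C(13,3) = 141/143.
Since 'all 3 brown' ⊆ 'at least one brown', P(all 3 | at least one) = 42/143 / 141/143 = 14/47 ≈ 0.2979.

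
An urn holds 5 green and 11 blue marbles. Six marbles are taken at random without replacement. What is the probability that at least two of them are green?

Sum the hypergeometric tail for j = 2,…,5 green marbles.
Favorable = C(5,2)·C(11,4) + C(5,3)·C(11,3) + C(5,4)·C(11,2) + C(5,5)·C(11,1) = 5236; total = C(16,6) = 8008.
P = 5236/8008 = 17/26 ≈ 0.6538.

17/26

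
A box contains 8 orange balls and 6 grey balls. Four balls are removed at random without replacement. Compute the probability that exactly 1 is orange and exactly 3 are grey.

160/1001

Unordered draws without replacement: count favorable combinations over C(14,4).
Favorable = C(8,1) · C(6,3) = 160; total = C(14,4) = 1001.
P = 160/1001 = 160/1001 ≈ 0.1598.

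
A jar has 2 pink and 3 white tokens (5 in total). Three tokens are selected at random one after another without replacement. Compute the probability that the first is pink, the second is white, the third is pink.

Multiply the conditional probability of each draw in order, without replacement, so each draw removes one from its color and from the total.
P = (2/5) · (3/4) · (1/3) = 1/10 ≈ 0.1000.

1/10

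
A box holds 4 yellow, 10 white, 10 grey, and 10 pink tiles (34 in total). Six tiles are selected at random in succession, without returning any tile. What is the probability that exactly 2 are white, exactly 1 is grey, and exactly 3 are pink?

6750/168113

Unordered draws without replacement: count favorable combinations over C(34,6).
Favorable = C(4,0) · C(10,2) · C(10,1) · C(10,3) = 54000; total = C(34,6) = 1344904.
P = 54000/1344904 = 6750/168113 ≈ 0.0402.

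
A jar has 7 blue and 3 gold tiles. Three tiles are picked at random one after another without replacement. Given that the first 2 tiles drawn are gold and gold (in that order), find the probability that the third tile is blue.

After removing 2 gold, the jar has 7 blue out of 8 remaining.
P(third is blue | given) = 7/8 ≈ 0.8750.

7/8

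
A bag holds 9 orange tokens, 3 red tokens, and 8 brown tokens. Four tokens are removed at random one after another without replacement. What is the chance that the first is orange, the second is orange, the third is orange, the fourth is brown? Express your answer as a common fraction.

Multiply the conditional probability of each draw in order, without replacement, so each draw removes one from its color and from the total.
P = (9/20) · (8/19) · (7/18) · (8/17) = 56/1615 ≈ 0.0347.

56/1615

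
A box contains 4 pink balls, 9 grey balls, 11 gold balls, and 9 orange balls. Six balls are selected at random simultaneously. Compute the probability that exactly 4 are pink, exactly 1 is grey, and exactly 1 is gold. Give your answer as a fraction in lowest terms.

Unordered draws without replacement: count favorable combinations over C(33,6).
Favorable = C(4,4) · C(9,1) · C(11,1) · C(9,0) = 99; total = C(33,6) = 1107568.
P = 99/1107568 = 9/100688 ≈ 0.0001.

9/100688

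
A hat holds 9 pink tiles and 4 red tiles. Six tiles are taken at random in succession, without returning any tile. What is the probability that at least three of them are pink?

140/143

Sum the hypergeometric tail for j = 3,…,6 pink tiles.
Favorable = C(9,3)·C(4,3) + C(9,4)·C(4,2) + C(9,5)·C(4,1) + C(9,6)·C(4,0) = 1680; total = C(13,6) = 1716.
P = 1680/1716 = 140/143 ≈ 0.9790.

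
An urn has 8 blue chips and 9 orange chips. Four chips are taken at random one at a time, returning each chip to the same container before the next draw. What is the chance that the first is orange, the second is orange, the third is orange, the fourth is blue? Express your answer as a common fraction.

Multiply the conditional probability of each draw in order, with replacement (the composition resets each draw).
P = (9/17) · (9/17) · (9/17) · (8/17) = 5832/83521 ≈ 0.0698.

5832/83521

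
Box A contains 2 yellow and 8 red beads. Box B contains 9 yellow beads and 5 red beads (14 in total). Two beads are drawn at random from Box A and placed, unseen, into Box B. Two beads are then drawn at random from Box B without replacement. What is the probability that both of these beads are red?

419/2700

Condition on how many of the transferred beads are red (from Box A: 8 red of 10; then Box B has 16 total).
  0 red: C(8,0)C(2,2)/C(10,2) = 1/45; then P = C(5,2)/C(16,2) = 1/12
  1 red: C(8,1)C(2,1)/C(10,2) = 16/45; then P = C(6,2)/C(16,2) = 1/8
  2 red: C(8,2)C(2,0)/C(10,2) = 28/45; then P = C(7,2)/C(16,2) = 7/40
P(both red) = 419/2700 ≈ 0.1552.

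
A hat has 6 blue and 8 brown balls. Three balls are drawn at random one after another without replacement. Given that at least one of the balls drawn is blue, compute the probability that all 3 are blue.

5/77

P(all 3 blue) = C(6,3)/C(14,3) = 5/91; P(at least one blue) = 1 − C(8,3)/C(14,3) = 11/13.
Since 'all 3 blue' ⊆ 'at least one blue', P(all 3 | at least one) = 5/91 / 11/13 = 5/77 ≈ 0.0649.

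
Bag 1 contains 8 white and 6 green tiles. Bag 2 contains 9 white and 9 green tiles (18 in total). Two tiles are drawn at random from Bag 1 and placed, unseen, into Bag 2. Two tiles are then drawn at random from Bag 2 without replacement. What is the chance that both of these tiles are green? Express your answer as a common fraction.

3993/17290

Condition on how many of the transferred tiles are green (from Bag 1: 6 green of 14; then Bag 2 has 20 total).
  0 green: C(6,0)C(8,2)/C(14,2) = 4/13; then P = C(9,2)/C(20,2) = 18/95
  1 green: C(6,1)C(8,1)/C(14,2) = 48/91; then P = C(10,2)/C(20,2) = 9/38
  2 green: C(6,2)C(8,0)/C(14,2) = 15/91; then P = C(11,2)/C(20,2) = 11/38
P(both green) = 3993/17290 ≈ 0.2309.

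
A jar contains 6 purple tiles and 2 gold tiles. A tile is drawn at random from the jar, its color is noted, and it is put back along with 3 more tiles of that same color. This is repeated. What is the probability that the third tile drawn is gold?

Sum over the four possibilities for the first two draws (gold/not-gold each), tracking how the gold count and total change by +3 per draw.
P(third is gold) = 1/4 ≈ 0.2500. (In a Pólya urn every draw has the same marginal probability 2/8.)

1/4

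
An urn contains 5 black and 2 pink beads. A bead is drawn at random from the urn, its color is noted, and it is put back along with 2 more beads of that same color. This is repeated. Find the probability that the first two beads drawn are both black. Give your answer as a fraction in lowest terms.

After a black draw the urn holds 7 black out of 9.
P = (5/7)·(7/9) = 5/9 ≈ 0.5556.

5/9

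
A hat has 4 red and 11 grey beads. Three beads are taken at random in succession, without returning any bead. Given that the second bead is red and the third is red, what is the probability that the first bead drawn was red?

2/13

P(first=red and the second bead is red and the third is red) = (4/15)·(3/14)·(2/13) = 4/455.
P(E) = Σ over first color = 4/455 + 22/455 = 2/35.
By Bayes, P(first=red | E) = 4/455 / 2/35 = 2/13 ≈ 0.1538.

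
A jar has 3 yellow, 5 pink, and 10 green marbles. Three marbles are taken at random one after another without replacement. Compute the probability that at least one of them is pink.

Use the complement: P(at least one pink) = 1 − P(no pink).
P(none) = C(13,3)/C(18,3) = 286/816.
So P = 1 − 286/816 = 265/408 ≈ 0.6495.

265/408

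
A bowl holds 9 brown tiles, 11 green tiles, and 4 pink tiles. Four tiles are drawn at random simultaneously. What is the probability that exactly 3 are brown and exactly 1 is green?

2/23

Unordered draws without replacement: count favorable combinations over C(24,4).
Favorable = C(9,3) · C(11,1) · C(4,0) = 924; total = C(24,4) = 10626.
P = 924/10626 = 2/23 ≈ 0.0870.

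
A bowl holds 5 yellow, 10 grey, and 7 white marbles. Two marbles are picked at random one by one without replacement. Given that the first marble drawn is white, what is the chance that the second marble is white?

2/7

After removing 1 white, the bowl has 6 white out of 21 remaining.
P(second is white | given) = 6/21 = 2/7 ≈ 0.2857.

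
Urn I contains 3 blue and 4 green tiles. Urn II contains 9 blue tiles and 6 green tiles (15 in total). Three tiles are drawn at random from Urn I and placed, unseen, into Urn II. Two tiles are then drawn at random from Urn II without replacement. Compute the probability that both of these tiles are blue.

16/51

Condition on how many of the transferred tiles are blue (from Urn I: 3 blue of 7; then Urn II has 18 total).
  0 blue: C(3,0)C(4,3)/C(7,3) = 4/35; then P = C(9,2)/C(18,2) = 4/17
  1 blue: C(3,1)C(4,2)/C(7,3) = 18/35; then P = C(10,2)/C(18,2) = 5/17
  2 blue: C(3,2)C(4,1)/C(7,3) = 12/35; then P = C(11,2)/C(18,2) = 55/153
  3 blue: C(3,3)C(4,0)/C(7,3) = 1/35; then P = C(12,2)/C(18,2) = 22/51
P(both blue) = 16/51 ≈ 0.3137.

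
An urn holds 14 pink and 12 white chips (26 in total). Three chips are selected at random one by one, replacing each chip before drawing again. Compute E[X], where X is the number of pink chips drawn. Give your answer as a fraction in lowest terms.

21/13

By linearity of expectation, E[X] = Σ P(draw i is pink); each independent draw has P(pink) = 14/26.
E[X] = 3 · 14/26 = 21/13 ≈ 1.6154.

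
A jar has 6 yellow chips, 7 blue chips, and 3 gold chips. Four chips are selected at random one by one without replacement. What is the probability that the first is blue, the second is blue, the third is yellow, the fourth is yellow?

3/104

Multiply the conditional probability of each draw in order, without replacement, so each draw removes one from its color and from the total.
P = (7/16) · (6/15) · (6/14) · (5/13) = 3/104 ≈ 0.0288.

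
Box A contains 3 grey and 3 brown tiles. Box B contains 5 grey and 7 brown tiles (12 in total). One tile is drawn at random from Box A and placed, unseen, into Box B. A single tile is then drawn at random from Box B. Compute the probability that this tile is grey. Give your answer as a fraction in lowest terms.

Condition on how many of the transferred tiles are grey (from Box A: 3 grey of 6; then Box B has 13 total).
  0 grey: C(3,0)C(3,1)/C(6,1) = 1/2; then P = 5/13
  1 grey: C(3,1)C(3,0)/C(6,1) = 1/2; then P = 6/13
P(grey from Box B) = 11/26 ≈ 0.4231.

11/26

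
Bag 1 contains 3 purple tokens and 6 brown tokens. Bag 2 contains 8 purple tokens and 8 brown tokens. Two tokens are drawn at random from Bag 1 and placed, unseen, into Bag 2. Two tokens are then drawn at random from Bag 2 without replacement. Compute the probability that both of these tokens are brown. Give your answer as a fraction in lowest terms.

Condition on how many of the transferred tokens are brown (from Bag 1: 6 brown of 9; then Bag 2 has 18 total).
  0 brown: C(6,0)C(3,2)/C(9,2) = 1/12; then P = C(8,2)/C(18,2) = 28/153
  1 brown: C(6,1)C(3,1)/C(9,2) = 1/2; then P = C(9,2)/C(18,2) = 4/17
  2 brown: C(6,2)C(3,0)/C(9,2) = 5/12; then P = C(10,2)/C(18,2) = 5/17
P(both brown) = 469/1836 ≈ 0.2554.

469/1836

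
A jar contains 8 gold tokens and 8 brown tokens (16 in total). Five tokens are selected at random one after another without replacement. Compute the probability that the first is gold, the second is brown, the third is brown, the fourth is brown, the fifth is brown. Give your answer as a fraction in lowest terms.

Multiply the conditional probability of each draw in order, without replacement, so each draw removes one from its color and from the total.
P = (8/16) · (8/15) · (7/14) · (6/13) · (5/12) = 1/39 ≈ 0.0256.

1/39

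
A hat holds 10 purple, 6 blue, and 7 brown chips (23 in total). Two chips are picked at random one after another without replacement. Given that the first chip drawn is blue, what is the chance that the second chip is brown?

7/22

After removing 1 blue, the hat has 7 brown out of 22 remaining.
P(second is brown | given) = 7/22 ≈ 0.3182.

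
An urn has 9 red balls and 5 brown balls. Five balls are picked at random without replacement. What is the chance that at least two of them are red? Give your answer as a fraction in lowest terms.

Sum the hypergeometric tail for j = 2,…,5 red balls.
Favorable = C(9,2)·C(5,3) + C(9,3)·C(5,2) + C(9,4)·C(5,1) + C(9,5)·C(5,0) = 1956; total = C(14,5) = 2002.
P = 1956/2002 = 978/1001 ≈ 0.9770.

978/1001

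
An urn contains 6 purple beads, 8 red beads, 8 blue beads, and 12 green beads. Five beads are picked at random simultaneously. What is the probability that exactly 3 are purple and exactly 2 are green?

Unordered draws without replacement: count favorable combinations over C(34,5).
Favorable = C(6,3) · C(8,0) · C(8,0) · C(12,2) = 1320; total = C(34,5) = 278256.
P = 1320/278256 = 5/1054 ≈ 0.0047.

5/1054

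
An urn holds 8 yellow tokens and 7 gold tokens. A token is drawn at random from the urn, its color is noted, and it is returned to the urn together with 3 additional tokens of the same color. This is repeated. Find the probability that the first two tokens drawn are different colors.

56/135

Either yellow then gold, or gold then yellow; after the first draw the total is 18.
P = (8/15)·(7/18) + (7/15)·(8/18) = 56/135 ≈ 0.4148.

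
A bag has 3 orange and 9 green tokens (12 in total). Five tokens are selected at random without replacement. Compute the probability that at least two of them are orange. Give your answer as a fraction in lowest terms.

4/11

Sum the hypergeometric tail for j = 2,…,3 orange tokens.
Favorable = C(3,2)·C(9,3) + C(3,3)·C(9,2) = 288; total = C(12,5) = 792.
P = 288/792 = 4/11 ≈ 0.3636.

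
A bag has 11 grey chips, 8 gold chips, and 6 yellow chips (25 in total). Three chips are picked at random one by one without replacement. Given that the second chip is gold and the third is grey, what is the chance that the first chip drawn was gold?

7/23

P(first=gold and the second chip is gold and the third is grey) = (8/25)·(7/24)·(11/23) = 77/1725.
P(E) = Σ over first color = 22/345 + 77/1725 + 22/575 = 11/75.
By Bayes, P(first=gold | E) = 77/1725 / 11/75 = 7/23 ≈ 0.3043.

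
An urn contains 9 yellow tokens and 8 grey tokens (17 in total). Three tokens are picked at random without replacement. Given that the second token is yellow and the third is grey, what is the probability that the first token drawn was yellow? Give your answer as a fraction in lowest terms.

P(first=yellow and the second token is yellow and the third is grey) = (9/17)·(8/16)·(8/15) = 12/85.
P(E) = Σ over first color = 12/85 + 21/170 = 9/34.
By Bayes, P(first=yellow | E) = 12/85 / 9/34 = 8/15 ≈ 0.5333.

8/15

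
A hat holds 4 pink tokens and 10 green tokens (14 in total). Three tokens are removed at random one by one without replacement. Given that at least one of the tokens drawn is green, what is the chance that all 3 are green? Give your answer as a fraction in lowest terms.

1/3

P(all 3 green) = C(10,3)/C(14,3) = 30/91; P(at least one green) = 1 − C(4,3)/C(14,3) = 90/91.
Since 'all 3 green' ⊆ 'at least one green', P(all 3 | at least one) = 30/91 / 90/91 = 1/3 ≈ 0.3333.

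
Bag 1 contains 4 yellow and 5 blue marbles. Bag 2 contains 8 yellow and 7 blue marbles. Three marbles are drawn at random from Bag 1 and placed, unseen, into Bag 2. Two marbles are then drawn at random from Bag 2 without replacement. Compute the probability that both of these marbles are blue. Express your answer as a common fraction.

67/306

Condition on how many of the transferred marbles are blue (from Bag 1: 5 blue of 9; then Bag 2 has 18 total).
  0 blue: C(5,0)C(4,3)/C(9,3) = 1/21; then P = C(7,2)/C(18,2) = 7/51
  1 blue: C(5,1)C(4,2)/C(9,3) = 5/14; then P = C(8,2)/C(18,2) = 28/153
  2 blue: C(5,2)C(4,1)/C(9,3) = 10/21; then P = C(9,2)/C(18,2) = 4/17
  3 blue: C(5,3)C(4,0)/C(9,3) = 5/42; then P = C(10,2)/C(18,2) = 5/17
P(both blue) = 67/306 ≈ 0.2190.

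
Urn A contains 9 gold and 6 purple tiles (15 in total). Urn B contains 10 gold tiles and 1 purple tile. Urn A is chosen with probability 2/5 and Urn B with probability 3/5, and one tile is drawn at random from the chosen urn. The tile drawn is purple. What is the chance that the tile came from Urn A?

P(purple | Urn A) = 2/5; P(purple | Urn B) = 1/11.
P(purple) = 2/5·2/5 + 3/5·1/11 = 59/275.
By Bayes' rule, P(Urn A | purple) = 4/25 / 59/275 = 44/59 ≈ 0.7458.

44/59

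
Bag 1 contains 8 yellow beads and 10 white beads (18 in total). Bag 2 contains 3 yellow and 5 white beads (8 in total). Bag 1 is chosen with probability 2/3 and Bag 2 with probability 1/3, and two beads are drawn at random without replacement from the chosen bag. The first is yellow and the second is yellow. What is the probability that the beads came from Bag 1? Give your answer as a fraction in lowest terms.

1568/2027

P(E | Bag 1) = 28/153; P(E | Bag 2) = 3/28.
P(E) = 2/3·28/153 + 1/3·3/28 = 2027/12852.
By Bayes' rule, P(Bag 1 | E) = 56/459 / 2027/12852 = 1568/2027 ≈ 0.7736.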